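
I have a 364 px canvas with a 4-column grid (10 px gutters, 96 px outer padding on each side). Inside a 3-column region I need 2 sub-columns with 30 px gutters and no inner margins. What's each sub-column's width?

48.25 px

Subtract both margins: 364 − 2·96 = 172 px.
4 columns + 3 gutters: 4c + 3·10 = 172.
4c = 172 − 30 = 142, so c = 35.5 px.
3 columns plus 2 gutters: 106.5 + 20 = 126.5 px.
Subtracting 1 gutter of 30 leaves 96.5 for 2 columns, so d = 48.25 px.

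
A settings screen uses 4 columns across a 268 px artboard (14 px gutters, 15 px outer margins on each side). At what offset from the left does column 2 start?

Take off 30 px of margins, leaving 238 px.
Subtracting 3 gutters of 14 leaves 196 for 4 columns, so c = 49 px.
Each column+gutter stride is 63 px; 1 of them past the 15 px margin is 15 + 63 = 78 px.

78 px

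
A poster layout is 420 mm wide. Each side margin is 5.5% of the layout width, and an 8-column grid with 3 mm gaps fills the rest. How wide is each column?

Margins: 5.5% × 420 = 23.1 mm each, so content = 420 − 46.2 = 373.8 mm.
373.8 − 7·3 = 352.8; ÷8 gives c = 44.1 mm.

44.1 mm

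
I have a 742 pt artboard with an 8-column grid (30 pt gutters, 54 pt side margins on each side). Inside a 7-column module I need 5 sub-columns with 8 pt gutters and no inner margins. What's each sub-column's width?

103.8 pt

Outer content = 742 − 2·54 = 634 pt.
8 columns + 7 gutters: 8c + 7·30 = 634.
8c = 634 − 210 = 424, so c = 53 pt.
7 columns plus 6 gutters: 371 + 180 = 551 pt.
5 columns + 4 gutters: 5d + 4·8 = 551.
5d = 551 − 32 = 519, so d = 103.8 pt.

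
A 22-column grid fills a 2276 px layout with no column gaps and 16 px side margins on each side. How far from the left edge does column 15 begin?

Inside the margins: 2276 − 32 = 2244 px.
2244 / 22 = 102 px per column.
Before column 15: the margin + 14 columns + 14 column gaps.
Offset = 16 + 14·(102 + 0) = 16 + 1428 = 1444 px.

1444 px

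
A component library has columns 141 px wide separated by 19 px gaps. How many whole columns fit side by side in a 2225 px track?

14 columns

k columns need k·141 + (k−1)·19 = k·160 − 19.
k·160 − 19 ≤ 2225 → k ≤ 2244 / 160 ≈ 14.03, so k = 14.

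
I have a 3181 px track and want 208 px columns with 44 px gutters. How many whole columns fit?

k columns need k·208 + (k−1)·44 = k·252 − 44.
k·252 − 44 ≤ 3181 → k ≤ 3225 / 252 ≈ 12.80, so k = 12.

12 columns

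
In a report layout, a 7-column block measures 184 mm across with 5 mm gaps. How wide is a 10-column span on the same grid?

Subtracting 6 gaps of 5 leaves 154 for 7 columns, so c = 22 mm.
Span of 10: 10·22 + 9·5 = 220 + 45 = 265 mm.

265 mm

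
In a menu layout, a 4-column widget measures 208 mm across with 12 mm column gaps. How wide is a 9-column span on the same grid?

483 mm

208 − 3·12 = 172; ÷4 gives c = 43 mm.
9-column span = 9·43 + 8·12 = 483 mm.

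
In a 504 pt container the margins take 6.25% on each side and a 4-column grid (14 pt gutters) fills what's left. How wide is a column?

99.75 pt

Margins: 6.25% × 504 = 31.5 pt each, so content = 504 − 63 = 441 pt.
Subtracting 3 gutters of 14 leaves 399 for 4 columns, so c = 99.75 pt.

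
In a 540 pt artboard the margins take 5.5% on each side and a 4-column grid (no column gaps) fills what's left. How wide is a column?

120.15 pt

540 × (1 − 2·5.5%) = 540 × 89% = 480.6 pt for the columns.
480.6 / 4 = 120.15 pt per column.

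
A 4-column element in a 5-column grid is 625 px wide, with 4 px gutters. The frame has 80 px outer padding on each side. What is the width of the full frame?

4 columns + 3 gutters: 4c + 3·4 = 625.
4c = 625 − 12 = 613, so c = 153.25 px.
Frame = 2·80 + 5·153.25 + 4·4 = 160 + 766.25 + 16 = 942.25 px.

942.25 px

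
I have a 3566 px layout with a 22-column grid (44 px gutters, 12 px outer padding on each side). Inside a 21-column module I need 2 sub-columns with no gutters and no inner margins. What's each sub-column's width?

1689.5 px

Subtract both margins: 3566 − 2·12 = 3542 px.
22 columns + 21 gutters: 22c + 21·44 = 3542.
22c = 3542 − 924 = 2618, so c = 119 px.
Span of 21: 21·119 + 20·44 = 2499 + 880 = 3379 px.
2d = 3379 → d = 1689.5 px.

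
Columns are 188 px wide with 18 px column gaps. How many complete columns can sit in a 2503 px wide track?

Each extra column adds 188 + 18 = 206 px.
(2503 + 18) / 206 = 12.24, so 12 columns fit.

12 columns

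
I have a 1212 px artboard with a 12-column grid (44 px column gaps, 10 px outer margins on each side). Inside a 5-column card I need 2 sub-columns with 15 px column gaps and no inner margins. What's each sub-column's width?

228 px

Subtract both margins: 1212 − 2·10 = 1192 px.
1192 − 11·44 = 708; ÷12 gives c = 59 px.
Span of 5: 5·59 + 4·44 = 295 + 176 = 471 px.
471 − 1·15 = 456; ÷2 gives d = 228 px.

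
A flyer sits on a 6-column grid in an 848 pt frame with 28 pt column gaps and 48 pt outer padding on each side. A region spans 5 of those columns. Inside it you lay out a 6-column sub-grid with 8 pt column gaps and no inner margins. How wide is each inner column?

97 pt

Outer content = 848 − 2·48 = 752 pt.
Subtracting 5 column gaps of 28 leaves 612 for 6 columns, so c = 102 pt.
5 columns plus 4 column gaps: 510 + 112 = 622 pt.
622 − 5·8 = 582; ÷6 gives d = 97 pt.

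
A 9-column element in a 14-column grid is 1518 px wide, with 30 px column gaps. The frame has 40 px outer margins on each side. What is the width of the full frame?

9 columns + 8 column gaps: 9c + 8·30 = 1518.
9c = 1518 − 240 = 1278, so c = 142 px.
Total width: 2·40 + 14·142 + 13·30 = 2458 px.

2458 px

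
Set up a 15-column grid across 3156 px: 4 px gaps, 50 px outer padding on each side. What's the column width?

Inside the margins: 3156 − 100 = 3056 px.
15c + 14·4 = 3056 → 15c = 3000 → c = 200 px.

200 px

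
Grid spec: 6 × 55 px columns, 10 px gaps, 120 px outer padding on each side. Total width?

620 px

Total width: 2·120 + 6·55 + 5·10 = 620 px.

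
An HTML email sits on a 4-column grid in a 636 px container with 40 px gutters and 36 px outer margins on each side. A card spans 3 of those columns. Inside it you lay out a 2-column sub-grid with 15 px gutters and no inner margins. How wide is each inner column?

Take off 72 px of margins, leaving 564 px.
4 columns + 3 gutters: 4c + 3·40 = 564.
4c = 564 − 120 = 444, so c = 111 px.
Span of 3: 3·111 + 2·40 = 333 + 80 = 413 px.
2 columns + 1 gutter: 2d + 1·15 = 413.
2d = 413 − 15 = 398, so d = 199 px.

199 px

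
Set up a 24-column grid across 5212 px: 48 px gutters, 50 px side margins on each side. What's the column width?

167 px

Subtract both margins: 5212 − 2·50 = 5112 px.
5112 − 23·48 = 4008; ÷24 gives c = 167 px.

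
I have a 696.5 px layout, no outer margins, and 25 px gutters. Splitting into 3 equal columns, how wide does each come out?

215.5 px

696.5 − 2·25 = 646.5; ÷3 gives c = 215.5 px.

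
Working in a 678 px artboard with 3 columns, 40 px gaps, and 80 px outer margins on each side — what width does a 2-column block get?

332 px

Subtract both margins: 678 − 2·80 = 518 px.
518 − 2·40 = 438; ÷3 gives c = 146 px.
2 columns plus 1 gap: 292 + 40 = 332 px.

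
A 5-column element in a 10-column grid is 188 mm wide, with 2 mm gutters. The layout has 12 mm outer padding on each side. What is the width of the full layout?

402 mm

188 − 4·2 = 180; ÷5 gives c = 36 mm.
Layout = 2·12 + 10·36 + 9·2 = 24 + 360 + 18 = 402 mm.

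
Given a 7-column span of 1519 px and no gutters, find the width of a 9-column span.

With no gutters, each column is 1519/7 = 217 px.
With no gutters, 9 columns span 9·217 = 1953 px.

1953 px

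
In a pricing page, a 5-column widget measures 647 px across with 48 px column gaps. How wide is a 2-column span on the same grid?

647 − 4·48 = 455; ÷5 gives c = 91 px.
Span of 2: 2·91 + 1·48 = 182 + 48 = 230 px.

230 px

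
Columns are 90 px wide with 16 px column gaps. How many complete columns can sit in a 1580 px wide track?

15 columns

15 columns: 15·90 + 14·16 = 1574 px ≤ 1580.
16 columns: 1680 px > 1580. So 15.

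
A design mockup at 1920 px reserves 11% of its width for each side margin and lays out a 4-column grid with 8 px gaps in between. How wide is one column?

368.4 px

1920 × (1 − 2·11%) = 1920 × 78% = 1497.6 px for the columns.
4 columns + 3 gaps: 4c + 3·8 = 1497.6.
4c = 1497.6 − 24 = 1473.6, so c = 368.4 px.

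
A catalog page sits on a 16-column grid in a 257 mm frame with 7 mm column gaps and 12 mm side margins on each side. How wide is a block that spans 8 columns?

Subtract both margins: 257 − 2·12 = 233 mm.
Subtracting 15 column gaps of 7 leaves 128 for 16 columns, so c = 8 mm.
8-column span = 8·8 + 7·7 = 113 mm.

113 mm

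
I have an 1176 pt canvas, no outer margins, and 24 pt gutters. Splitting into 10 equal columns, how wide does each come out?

Subtracting 9 gutters of 24 leaves 960 for 10 columns, so c = 96 pt.

96 pt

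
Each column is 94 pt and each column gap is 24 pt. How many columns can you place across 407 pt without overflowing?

3 columns

k columns need k·94 + (k−1)·24 = k·118 − 24.
k·118 − 24 ≤ 407 → k ≤ 431 / 118 ≈ 3.65, so k = 3.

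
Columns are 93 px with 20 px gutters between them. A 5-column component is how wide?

5-column span = 5·93 + 4·20 = 545 px.

545 px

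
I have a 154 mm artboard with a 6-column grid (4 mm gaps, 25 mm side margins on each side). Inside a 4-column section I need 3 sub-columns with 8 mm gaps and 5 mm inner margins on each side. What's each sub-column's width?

Outer content = 154 − 2·25 = 104 mm.
Subtracting 5 gaps of 4 leaves 84 for 6 columns, so c = 14 mm.
Span of 4: 4·14 + 3·4 = 56 + 12 = 68 mm.
Inner content = 68 − 2·5 = 58 mm.
3d + 2·8 = 58 → 3d = 42 → d = 14 mm.

14 mm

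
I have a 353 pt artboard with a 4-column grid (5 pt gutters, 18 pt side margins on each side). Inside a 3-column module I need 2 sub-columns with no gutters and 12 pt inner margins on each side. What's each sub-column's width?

Inside the margins: 353 − 36 = 317 pt.
Subtracting 3 gutters of 5 leaves 302 for 4 columns, so c = 75.5 pt.
3-column span = 3·75.5 + 2·5 = 236.5 pt.
Inner content = 236.5 − 2·12 = 212.5 pt.
212.5 / 2 = 106.25 pt per column.

106.25 pt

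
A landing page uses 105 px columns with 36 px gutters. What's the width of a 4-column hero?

4-column span = 4·105 + 3·36 = 528 px.

528 px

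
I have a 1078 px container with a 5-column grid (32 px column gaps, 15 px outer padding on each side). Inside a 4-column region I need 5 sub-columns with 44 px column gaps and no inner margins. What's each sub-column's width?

Inside the margins: 1078 − 30 = 1048 px.
5c + 4·32 = 1048 → 5c = 920 → c = 184 px.
4 columns plus 3 column gaps: 736 + 96 = 832 px.
5d + 4·44 = 832 → 5d = 656 → d = 131.2 px.

131.2 px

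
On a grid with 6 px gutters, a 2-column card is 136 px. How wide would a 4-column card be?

278 px

136 − 1·6 = 130; ÷2 gives c = 65 px.
4 columns plus 3 gutters: 260 + 18 = 278 px.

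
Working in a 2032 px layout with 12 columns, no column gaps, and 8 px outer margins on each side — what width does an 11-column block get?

1848 px

Subtract both margins: 2032 − 2·8 = 2016 px.
With no column gaps, each column is 2016/12 = 168 px.
11-column span = 11·168 = 1848 px.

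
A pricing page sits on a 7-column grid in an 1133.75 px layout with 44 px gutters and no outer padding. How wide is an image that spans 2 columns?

292.5 px

Subtracting 6 gutters of 44 leaves 869.75 for 7 columns, so c = 124.25 px.
2 columns plus 1 gutter: 248.5 + 44 = 292.5 px.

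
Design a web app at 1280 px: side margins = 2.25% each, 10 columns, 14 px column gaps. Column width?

109.64 px

1280 × (1 − 2·2.25%) = 1280 × 95.5% = 1222.4 px for the columns.
10c + 9·14 = 1222.4 → 10c = 1096.4 → c = 109.64 px.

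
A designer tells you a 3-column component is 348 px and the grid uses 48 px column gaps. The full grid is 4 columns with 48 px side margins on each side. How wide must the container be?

348 − 2·48 = 252; ÷3 gives c = 84 px.
Total width: 2·48 + 4·84 + 3·48 = 576 px.

576 px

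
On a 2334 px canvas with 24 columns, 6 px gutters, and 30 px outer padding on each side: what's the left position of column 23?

2120 px

Take off 60 px of margins, leaving 2274 px.
Subtracting 23 gutters of 6 leaves 2136 for 24 columns, so c = 89 px.
Column 23 starts at margin + 22·(column + gutter) = 30 + 22·95 = 2120 px.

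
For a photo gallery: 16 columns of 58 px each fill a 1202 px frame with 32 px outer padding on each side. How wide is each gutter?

Content width = 1202 − 2·32 = 1138 px.
Columns use 928 px, leaving 210 px across 15 gutters = 14 px each.

14 px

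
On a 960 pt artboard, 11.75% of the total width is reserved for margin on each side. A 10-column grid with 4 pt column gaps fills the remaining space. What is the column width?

Margins: 11.75% × 960 = 112.8 pt each, so content = 960 − 225.6 = 734.4 pt.
Subtracting 9 column gaps of 4 leaves 698.4 for 10 columns, so c = 69.84 pt.

69.84 pt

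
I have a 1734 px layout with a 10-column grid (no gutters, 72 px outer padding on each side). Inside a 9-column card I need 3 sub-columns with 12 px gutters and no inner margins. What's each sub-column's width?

469 px

Subtract both margins: 1734 − 2·72 = 1590 px.
With no gutters, each column is 1590/10 = 159 px.
9-column span = 9·159 = 1431 px.
3 columns + 2 gutters: 3d + 2·12 = 1431.
3d = 1431 − 24 = 1407, so d = 469 px.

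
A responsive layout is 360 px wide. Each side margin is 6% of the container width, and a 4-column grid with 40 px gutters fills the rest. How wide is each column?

360 × (1 − 2·6%) = 360 × 88% = 316.8 px for the columns.
4 columns + 3 gutters: 4c + 3·40 = 316.8.
4c = 316.8 − 120 = 196.8, so c = 49.2 px.

49.2 px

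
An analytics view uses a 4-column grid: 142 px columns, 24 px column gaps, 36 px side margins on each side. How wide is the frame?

Adding margins, columns and gutters: 72 + 568 + 72 = 712 px.

712 px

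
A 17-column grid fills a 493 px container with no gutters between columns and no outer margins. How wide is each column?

With no gutters, each column is 493/17 = 29 px.

29 px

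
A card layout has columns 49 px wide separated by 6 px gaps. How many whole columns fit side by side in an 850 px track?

k columns need k·49 + (k−1)·6 = k·55 − 6.
k·55 − 6 ≤ 850 → k ≤ 856 / 55 ≈ 15.56, so k = 15.

15 columns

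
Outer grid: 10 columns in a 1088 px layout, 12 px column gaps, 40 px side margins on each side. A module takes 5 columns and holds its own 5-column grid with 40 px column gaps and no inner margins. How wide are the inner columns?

Take off 80 px of margins, leaving 1008 px.
Subtracting 9 column gaps of 12 leaves 900 for 10 columns, so c = 90 px.
5 columns plus 4 column gaps: 450 + 48 = 498 px.
5 columns + 4 column gaps: 5d + 4·40 = 498.
5d = 498 − 160 = 338, so d = 67.6 px.

67.6 px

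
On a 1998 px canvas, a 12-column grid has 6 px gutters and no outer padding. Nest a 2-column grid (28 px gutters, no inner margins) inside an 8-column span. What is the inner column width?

651 px

1998 − 11·6 = 1932; ÷12 gives c = 161 px.
8-column span = 8·161 + 7·6 = 1330 px.
1330 − 1·28 = 1302; ÷2 gives d = 651 px.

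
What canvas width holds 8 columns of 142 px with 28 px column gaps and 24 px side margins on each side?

1380 px

Canvas = 2·24 + 8·142 + 7·28 = 48 + 1136 + 196 = 1380 px.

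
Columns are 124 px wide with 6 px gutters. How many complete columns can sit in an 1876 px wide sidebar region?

k columns need k·124 + (k−1)·6 = k·130 − 6.
k·130 − 6 ≤ 1876 → k ≤ 1882 / 130 ≈ 14.48, so k = 14.

14 columns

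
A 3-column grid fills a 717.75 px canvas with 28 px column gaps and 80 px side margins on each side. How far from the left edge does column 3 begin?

470.5 px

Subtract both margins: 717.75 − 2·80 = 557.75 px.
3 columns + 2 column gaps: 3c + 2·28 = 557.75.
3c = 557.75 − 56 = 501.75, so c = 167.25 px.
Each column+gutter stride is 195.25 px; 2 of them past the 80 px margin is 80 + 390.5 = 470.5 px.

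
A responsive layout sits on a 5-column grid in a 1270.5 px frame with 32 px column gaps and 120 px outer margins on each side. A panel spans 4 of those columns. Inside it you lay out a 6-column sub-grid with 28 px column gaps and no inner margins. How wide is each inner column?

Inside the margins: 1270.5 − 240 = 1030.5 px.
5 columns + 4 column gaps: 5c + 4·32 = 1030.5.
5c = 1030.5 − 128 = 902.5, so c = 180.5 px.
4 columns plus 3 column gaps: 722 + 96 = 818 px.
6 columns + 5 column gaps: 6d + 5·28 = 818.
6d = 818 − 140 = 678, so d = 113 px.

113 px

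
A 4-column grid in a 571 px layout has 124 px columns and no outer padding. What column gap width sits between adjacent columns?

25 px

Columns use 496 px, leaving 75 px across 3 column gaps = 25 px each.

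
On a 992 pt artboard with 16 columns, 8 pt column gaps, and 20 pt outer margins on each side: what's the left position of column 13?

Inside the margins: 992 − 40 = 952 pt.
16 columns + 15 column gaps: 16c + 15·8 = 952.
16c = 952 − 120 = 832, so c = 52 pt.
Each column+gutter stride is 60 pt; 12 of them past the 20 pt margin is 20 + 720 = 740 pt.

740 pt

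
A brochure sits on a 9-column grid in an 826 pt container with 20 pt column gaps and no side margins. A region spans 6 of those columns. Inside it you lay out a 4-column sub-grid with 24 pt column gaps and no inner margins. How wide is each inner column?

118 pt

9 columns + 8 column gaps: 9c + 8·20 = 826.
9c = 826 − 160 = 666, so c = 74 pt.
6-column span = 6·74 + 5·20 = 544 pt.
544 − 3·24 = 472; ÷4 gives d = 118 pt.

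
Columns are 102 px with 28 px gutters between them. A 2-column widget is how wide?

232 px

2-column span = 2·102 + 1·28 = 232 px.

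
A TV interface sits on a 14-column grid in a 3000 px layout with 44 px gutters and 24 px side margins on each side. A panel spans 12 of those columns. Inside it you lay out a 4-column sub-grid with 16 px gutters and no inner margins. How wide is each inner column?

Outer content = 3000 − 2·24 = 2952 px.
2952 − 13·44 = 2380; ÷14 gives c = 170 px.
12 columns plus 11 gutters: 2040 + 484 = 2524 px.
2524 − 3·16 = 2476; ÷4 gives d = 619 px.

619 px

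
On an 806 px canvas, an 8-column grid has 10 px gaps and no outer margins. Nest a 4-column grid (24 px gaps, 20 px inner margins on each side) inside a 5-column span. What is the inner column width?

97 px

Subtracting 7 gaps of 10 leaves 736 for 8 columns, so c = 92 px.
5 columns plus 4 gaps: 460 + 40 = 500 px.
Inner content = 500 − 2·20 = 460 px.
4 columns + 3 gaps: 4d + 3·24 = 460.
4d = 460 − 72 = 388, so d = 97 px.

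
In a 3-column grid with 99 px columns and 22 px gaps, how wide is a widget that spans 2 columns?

220 px

Span of 2: 2·99 + 1·22 = 198 + 22 = 220 px.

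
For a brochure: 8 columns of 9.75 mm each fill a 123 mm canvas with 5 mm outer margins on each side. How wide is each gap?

Subtract both margins: 123 − 2·5 = 113 mm.
8 columns take 8·9.75 = 78 mm; remaining 35 splits into 7 gaps.
g = 35 / 7 = 5 mm.

5 mm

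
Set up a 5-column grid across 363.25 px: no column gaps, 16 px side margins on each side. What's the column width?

66.25 px

Content width = 363.25 − 2·16 = 331.25 px.
331.25 / 5 = 66.25 px per column.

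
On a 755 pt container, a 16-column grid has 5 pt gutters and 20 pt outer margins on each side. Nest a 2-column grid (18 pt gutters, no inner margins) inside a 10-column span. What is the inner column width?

213.5 pt

Subtract both margins: 755 − 2·20 = 715 pt.
16 columns + 15 gutters: 16c + 15·5 = 715.
16c = 715 − 75 = 640, so c = 40 pt.
10-column span = 10·40 + 9·5 = 445 pt.
Subtracting 1 gutter of 18 leaves 427 for 2 columns, so d = 213.5 pt.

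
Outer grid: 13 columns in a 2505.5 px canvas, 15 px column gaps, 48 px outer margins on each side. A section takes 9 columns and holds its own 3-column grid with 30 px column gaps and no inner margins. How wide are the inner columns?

Inside the margins: 2505.5 − 96 = 2409.5 px.
13c + 12·15 = 2409.5 → 13c = 2229.5 → c = 171.5 px.
9-column span = 9·171.5 + 8·15 = 1663.5 px.
1663.5 − 2·30 = 1603.5; ÷3 gives d = 534.5 px.

534.5 px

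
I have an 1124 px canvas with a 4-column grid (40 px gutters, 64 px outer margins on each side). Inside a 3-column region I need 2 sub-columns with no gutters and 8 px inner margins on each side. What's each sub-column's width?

Take off 128 px of margins, leaving 996 px.
4c + 3·40 = 996 → 4c = 876 → c = 219 px.
3-column span = 3·219 + 2·40 = 737 px.
Inner content = 737 − 2·8 = 721 px.
721 / 2 = 360.5 px per column.

360.5 px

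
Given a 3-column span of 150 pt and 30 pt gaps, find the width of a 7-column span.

390 pt

3c + 2·30 = 150 → 3c = 90 → c = 30 pt.
7-column span = 7·30 + 6·30 = 390 pt.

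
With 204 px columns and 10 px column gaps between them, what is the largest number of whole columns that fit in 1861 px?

k columns need k·204 + (k−1)·10 = k·214 − 10.
k·214 − 10 ≤ 1861 → k ≤ 1871 / 214 ≈ 8.74, so k = 8.

8 columns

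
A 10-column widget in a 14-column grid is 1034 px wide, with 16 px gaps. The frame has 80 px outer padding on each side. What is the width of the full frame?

1614 px

10c + 9·16 = 1034 → 10c = 890 → c = 89 px.
Frame = 2·80 + 14·89 + 13·16 = 160 + 1246 + 208 = 1614 px.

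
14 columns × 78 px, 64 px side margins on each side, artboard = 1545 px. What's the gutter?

Subtract both margins: 1545 − 2·64 = 1417 px.
Columns use 1092 px, leaving 325 px across 13 gutters = 25 px each.

25 px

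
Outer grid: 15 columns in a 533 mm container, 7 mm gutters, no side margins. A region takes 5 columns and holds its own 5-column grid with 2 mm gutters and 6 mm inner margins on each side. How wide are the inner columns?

15c + 14·7 = 533 → 15c = 435 → c = 29 mm.
Span of 5: 5·29 + 4·7 = 145 + 28 = 173 mm.
Inner content = 173 − 2·6 = 161 mm.
5d + 4·2 = 161 → 5d = 153 → d = 30.6 mm.

30.6 mm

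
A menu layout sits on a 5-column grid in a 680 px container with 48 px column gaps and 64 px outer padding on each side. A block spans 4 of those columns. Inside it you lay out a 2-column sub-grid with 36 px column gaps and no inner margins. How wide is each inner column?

Inside the margins: 680 − 128 = 552 px.
5 columns + 4 column gaps: 5c + 4·48 = 552.
5c = 552 − 192 = 360, so c = 72 px.
4 columns plus 3 column gaps: 288 + 144 = 432 px.
2d + 1·36 = 432 → 2d = 396 → d = 198 px.

198 px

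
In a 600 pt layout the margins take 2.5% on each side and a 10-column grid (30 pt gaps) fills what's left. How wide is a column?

Each margin = 2.5% of 600 = 15 pt; content = 600 − 2·15 = 570 pt.
570 − 9·30 = 300; ÷10 gives c = 30 pt.

30 pt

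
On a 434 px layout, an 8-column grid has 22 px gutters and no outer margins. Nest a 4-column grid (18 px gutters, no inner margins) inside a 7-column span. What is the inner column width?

8 columns + 7 gutters: 8c + 7·22 = 434.
8c = 434 − 154 = 280, so c = 35 px.
7-column span = 7·35 + 6·22 = 377 px.
4d + 3·18 = 377 → 4d = 323 → d = 80.75 px.

80.75 px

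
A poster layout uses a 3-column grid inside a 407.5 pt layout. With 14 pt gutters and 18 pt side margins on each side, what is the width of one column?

114.5 pt

Content width = 407.5 − 2·18 = 371.5 pt.
Subtracting 2 gutters of 14 leaves 343.5 for 3 columns, so c = 114.5 pt.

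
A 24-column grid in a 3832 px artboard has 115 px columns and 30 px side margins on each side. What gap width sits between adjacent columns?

44 px

Take off 60 px of margins, leaving 3772 px.
24·115 + 23g = 3772 → 23g = 1012 → g = 44 px.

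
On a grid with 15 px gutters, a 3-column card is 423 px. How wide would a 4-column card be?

569 px

3 columns + 2 gutters: 3c + 2·15 = 423.
3c = 423 − 30 = 393, so c = 131 px.
4 columns plus 3 gutters: 524 + 45 = 569 px.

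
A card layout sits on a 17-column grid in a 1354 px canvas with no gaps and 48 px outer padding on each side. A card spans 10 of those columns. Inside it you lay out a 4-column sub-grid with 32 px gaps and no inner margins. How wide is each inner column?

Inside the margins: 1354 − 96 = 1258 px.
17c = 1258 → c = 74 px.
With no gaps, 10 columns span 10·74 = 740 px.
4 columns + 3 gaps: 4d + 3·32 = 740.
4d = 740 − 96 = 644, so d = 161 px.

161 px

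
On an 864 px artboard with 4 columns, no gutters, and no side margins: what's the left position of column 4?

648 px

With no gutters, each column is 864/4 = 216 px.
No margin, so column 4 starts at 3·(column + gutter) = 3·216 = 648 px.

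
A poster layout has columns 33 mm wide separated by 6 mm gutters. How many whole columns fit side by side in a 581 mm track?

15 columns

15 columns: 15·33 + 14·6 = 579 mm ≤ 581.
16 columns: 618 mm > 581. So 15.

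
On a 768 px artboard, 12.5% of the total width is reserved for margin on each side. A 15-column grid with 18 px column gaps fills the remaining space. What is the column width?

768 × (1 − 2·12.5%) = 768 × 75% = 576 px for the columns.
15 columns + 14 column gaps: 15c + 14·18 = 576.
15c = 576 − 252 = 324, so c = 21.6 px.

21.6 px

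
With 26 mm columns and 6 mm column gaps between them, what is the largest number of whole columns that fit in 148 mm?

Each extra column adds 26 + 6 = 32 mm.
(148 + 6) / 32 = 4.81, so 4 columns fit.

4 columns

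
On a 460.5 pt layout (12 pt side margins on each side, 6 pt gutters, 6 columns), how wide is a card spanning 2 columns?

141.5 pt

Take off 24 pt of margins, leaving 436.5 pt.
6c + 5·6 = 436.5 → 6c = 406.5 → c = 67.75 pt.
2-column span = 2·67.75 + 1·6 = 141.5 pt.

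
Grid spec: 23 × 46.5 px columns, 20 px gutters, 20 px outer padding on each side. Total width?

Total width: 2·20 + 23·46.5 + 22·20 = 1549.5 px.

1549.5 px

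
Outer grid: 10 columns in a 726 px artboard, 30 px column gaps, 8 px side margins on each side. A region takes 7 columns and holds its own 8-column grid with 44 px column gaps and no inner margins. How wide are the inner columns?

Outer content = 726 − 2·8 = 710 px.
Subtracting 9 column gaps of 30 leaves 440 for 10 columns, so c = 44 px.
7 columns plus 6 column gaps: 308 + 180 = 488 px.
8d + 7·44 = 488 → 8d = 180 → d = 22.5 px.

22.5 px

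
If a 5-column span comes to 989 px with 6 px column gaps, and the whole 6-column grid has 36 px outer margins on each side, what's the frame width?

1260 px

5c + 4·6 = 989 → 5c = 965 → c = 193 px.
Frame = 2·36 + 6·193 + 5·6 = 72 + 1158 + 30 = 1260 px.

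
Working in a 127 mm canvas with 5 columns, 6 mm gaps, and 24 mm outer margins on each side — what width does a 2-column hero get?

28 mm

Inside the margins: 127 − 48 = 79 mm.
Subtracting 4 gaps of 6 leaves 55 for 5 columns, so c = 11 mm.
Span of 2: 2·11 + 1·6 = 22 + 6 = 28 mm.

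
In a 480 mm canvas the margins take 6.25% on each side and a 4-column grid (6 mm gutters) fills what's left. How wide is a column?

Each margin = 6.25% of 480 = 30 mm; content = 480 − 2·30 = 420 mm.
Subtracting 3 gutters of 6 leaves 402 for 4 columns, so c = 100.5 mm.

100.5 mm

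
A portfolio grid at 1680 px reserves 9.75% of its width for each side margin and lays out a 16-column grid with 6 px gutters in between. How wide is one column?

Each margin = 9.75% of 1680 = 163.8 px; content = 1680 − 2·163.8 = 1352.4 px.
16c + 15·6 = 1352.4 → 16c = 1262.4 → c = 78.9 px.

78.9 px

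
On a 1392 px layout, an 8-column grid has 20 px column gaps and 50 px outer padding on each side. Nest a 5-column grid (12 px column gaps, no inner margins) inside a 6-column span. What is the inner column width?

Inside the margins: 1392 − 100 = 1292 px.
Subtracting 7 column gaps of 20 leaves 1152 for 8 columns, so c = 144 px.
Span of 6: 6·144 + 5·20 = 864 + 100 = 964 px.
5d + 4·12 = 964 → 5d = 916 → d = 183.2 px.

183.2 px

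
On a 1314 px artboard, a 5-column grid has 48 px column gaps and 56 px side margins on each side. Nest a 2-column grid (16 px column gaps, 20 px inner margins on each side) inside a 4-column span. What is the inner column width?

Take off 112 px of margins, leaving 1202 px.
1202 − 4·48 = 1010; ÷5 gives c = 202 px.
4 columns plus 3 column gaps: 808 + 144 = 952 px.
Inner content = 952 − 2·20 = 912 px.
Subtracting 1 column gap of 16 leaves 896 for 2 columns, so d = 448 px.

448 px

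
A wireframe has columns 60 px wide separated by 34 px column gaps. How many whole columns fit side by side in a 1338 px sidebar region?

14 columns

14 columns: 14·60 + 13·34 = 1282 px ≤ 1338.
15 columns: 1376 px > 1338. So 14.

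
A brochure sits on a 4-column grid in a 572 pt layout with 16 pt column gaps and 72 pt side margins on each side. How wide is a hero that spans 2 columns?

206 pt

Subtract both margins: 572 − 2·72 = 428 pt.
Subtracting 3 column gaps of 16 leaves 380 for 4 columns, so c = 95 pt.
2 columns plus 1 column gap: 190 + 16 = 206 pt.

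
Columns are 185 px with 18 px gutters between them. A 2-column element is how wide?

388 px

Span of 2: 2·185 + 1·18 = 370 + 18 = 388 px.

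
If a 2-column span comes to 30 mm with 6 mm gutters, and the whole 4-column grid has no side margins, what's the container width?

66 mm

Subtracting 1 gutter of 6 leaves 24 for 2 columns, so c = 12 mm.
Total width: 4·12 + 3·6 = 66 mm.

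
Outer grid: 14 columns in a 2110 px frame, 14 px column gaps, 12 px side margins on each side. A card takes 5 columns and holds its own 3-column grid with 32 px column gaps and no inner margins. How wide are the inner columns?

Outer content = 2110 − 2·12 = 2086 px.
14 columns + 13 column gaps: 14c + 13·14 = 2086.
14c = 2086 − 182 = 1904, so c = 136 px.
Span of 5: 5·136 + 4·14 = 680 + 56 = 736 px.
Subtracting 2 column gaps of 32 leaves 672 for 3 columns, so d = 224 px.

224 px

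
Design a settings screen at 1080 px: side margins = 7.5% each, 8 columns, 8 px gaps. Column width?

107.75 px

Each margin = 7.5% of 1080 = 81 px; content = 1080 − 2·81 = 918 px.
8c + 7·8 = 918 → 8c = 862 → c = 107.75 px.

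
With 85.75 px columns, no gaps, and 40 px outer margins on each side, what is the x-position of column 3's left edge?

211.5 px

Before column 3: the margin + 2 columns + 2 gaps.
Offset = 40 + 2·(85.75 + 0) = 40 + 171.5 = 211.5 px.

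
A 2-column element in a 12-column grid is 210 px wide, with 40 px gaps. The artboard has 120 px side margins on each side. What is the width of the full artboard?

1700 px

210 − 1·40 = 170; ÷2 gives c = 85 px.
Adding margins, columns and gutters: 240 + 1020 + 440 = 1700 px.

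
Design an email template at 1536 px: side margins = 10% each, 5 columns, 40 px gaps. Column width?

Margins: 10% × 1536 = 153.6 px each, so content = 1536 − 307.2 = 1228.8 px.
5 columns + 4 gaps: 5c + 4·40 = 1228.8.
5c = 1228.8 − 160 = 1068.8, so c = 213.76 px.

213.76 px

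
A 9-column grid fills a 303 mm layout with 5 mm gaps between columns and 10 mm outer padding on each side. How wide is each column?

27 mm

Subtract both margins: 303 − 2·10 = 283 mm.
Subtracting 8 gaps of 5 leaves 243 for 9 columns, so c = 27 mm.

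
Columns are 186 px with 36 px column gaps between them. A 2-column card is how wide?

408 px

2-column span = 2·186 + 1·36 = 408 px.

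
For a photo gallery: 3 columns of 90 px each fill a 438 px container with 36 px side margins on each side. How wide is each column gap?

48 px

Take off 72 px of margins, leaving 366 px.
Columns use 270 px, leaving 96 px across 2 column gaps = 48 px each.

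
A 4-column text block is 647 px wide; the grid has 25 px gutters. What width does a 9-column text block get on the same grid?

1487 px

4c + 3·25 = 647 → 4c = 572 → c = 143 px.
9 columns plus 8 gutters: 1287 + 200 = 1487 px.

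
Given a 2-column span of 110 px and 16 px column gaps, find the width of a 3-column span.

173 px

2 columns + 1 column gap: 2c + 1·16 = 110.
2c = 110 − 16 = 94, so c = 47 px.
3 columns plus 2 column gaps: 141 + 32 = 173 px.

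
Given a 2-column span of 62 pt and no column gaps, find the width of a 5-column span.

62 / 2 = 31 pt per column.
5-column span = 5·31 = 155 pt.

155 pt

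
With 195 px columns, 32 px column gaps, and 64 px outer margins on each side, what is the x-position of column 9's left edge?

Column 9 starts at margin + 8·(column + gutter) = 64 + 8·227 = 1880 px.

1880 px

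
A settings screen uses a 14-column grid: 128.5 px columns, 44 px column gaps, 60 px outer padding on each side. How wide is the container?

2491 px

Container = 2·60 + 14·128.5 + 13·44 = 120 + 1799 + 572 = 2491 px.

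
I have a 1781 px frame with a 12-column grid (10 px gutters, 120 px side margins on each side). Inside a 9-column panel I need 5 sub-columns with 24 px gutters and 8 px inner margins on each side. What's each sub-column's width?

Inside the margins: 1781 − 240 = 1541 px.
Subtracting 11 gutters of 10 leaves 1431 for 12 columns, so c = 119.25 px.
Span of 9: 9·119.25 + 8·10 = 1073.25 + 80 = 1153.25 px.
Inner content = 1153.25 − 2·8 = 1137.25 px.
1137.25 − 4·24 = 1041.25; ÷5 gives d = 208.25 px.

208.25 px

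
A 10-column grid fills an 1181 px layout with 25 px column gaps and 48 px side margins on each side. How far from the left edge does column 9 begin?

Content = 1181 − 2·48 = 1085 px.
1085 − 9·25 = 860; ÷10 gives c = 86 px.
Each column+gutter stride is 111 px; 8 of them past the 48 px margin is 48 + 888 = 936 px.

936 px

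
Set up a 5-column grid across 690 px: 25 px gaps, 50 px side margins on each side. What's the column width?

98 px

Subtract both margins: 690 − 2·50 = 590 px.
Subtracting 4 gaps of 25 leaves 490 for 5 columns, so c = 98 px.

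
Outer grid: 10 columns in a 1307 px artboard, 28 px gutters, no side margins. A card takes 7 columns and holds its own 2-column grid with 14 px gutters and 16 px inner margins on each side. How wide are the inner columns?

430.25 px

1307 − 9·28 = 1055; ÷10 gives c = 105.5 px.
7 columns plus 6 gutters: 738.5 + 168 = 906.5 px.
Inner content = 906.5 − 2·16 = 874.5 px.
2 columns + 1 gutter: 2d + 1·14 = 874.5.
2d = 874.5 − 14 = 860.5, so d = 430.25 px.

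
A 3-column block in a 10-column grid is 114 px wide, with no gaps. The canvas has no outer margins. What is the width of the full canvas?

3c = 114 → c = 38 px.
Summing: 380 = 380 px.

380 px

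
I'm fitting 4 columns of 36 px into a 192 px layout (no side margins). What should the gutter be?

4 columns take 4·36 = 144 px; remaining 48 splits into 3 gutters.
g = 48 / 3 = 16 px.

16 px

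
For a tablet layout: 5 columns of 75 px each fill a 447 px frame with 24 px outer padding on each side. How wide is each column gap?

Take off 48 px of margins, leaving 399 px.
5·75 + 4g = 399 → 4g = 24 → g = 6 px.

6 px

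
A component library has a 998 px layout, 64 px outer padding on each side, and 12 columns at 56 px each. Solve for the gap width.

Take off 128 px of margins, leaving 870 px.
12·56 + 11g = 870 → 11g = 198 → g = 18 px.

18 px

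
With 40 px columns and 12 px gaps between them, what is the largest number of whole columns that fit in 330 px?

6 columns

Each extra column adds 40 + 12 = 52 px.
(330 + 12) / 52 = 6.58, so 6 columns fit.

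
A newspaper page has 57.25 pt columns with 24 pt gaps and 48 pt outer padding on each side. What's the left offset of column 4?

291.75 pt

Before column 4: the margin + 3 columns + 3 gaps.
Offset = 48 + 3·(57.25 + 24) = 48 + 243.75 = 291.75 pt.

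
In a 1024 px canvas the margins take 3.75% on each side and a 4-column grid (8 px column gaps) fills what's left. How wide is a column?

1024 × (1 − 2·3.75%) = 1024 × 92.5% = 947.2 px for the columns.
4 columns + 3 column gaps: 4c + 3·8 = 947.2.
4c = 947.2 − 24 = 923.2, so c = 230.8 px.

230.8 px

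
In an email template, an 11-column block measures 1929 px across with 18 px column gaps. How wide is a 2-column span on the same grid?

1929 − 10·18 = 1749; ÷11 gives c = 159 px.
2 columns plus 1 column gap: 318 + 18 = 336 px.

336 px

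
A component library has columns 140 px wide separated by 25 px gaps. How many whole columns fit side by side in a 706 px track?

Each extra column adds 140 + 25 = 165 px.
(706 + 25) / 165 = 4.43, so 4 columns fit.

4 columns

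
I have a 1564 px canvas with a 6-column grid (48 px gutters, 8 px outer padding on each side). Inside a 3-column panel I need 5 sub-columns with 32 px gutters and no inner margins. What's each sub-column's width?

124.4 px

Take off 16 px of margins, leaving 1548 px.
Subtracting 5 gutters of 48 leaves 1308 for 6 columns, so c = 218 px.
Span of 3: 3·218 + 2·48 = 654 + 96 = 750 px.
750 − 4·32 = 622; ÷5 gives d = 124.4 px.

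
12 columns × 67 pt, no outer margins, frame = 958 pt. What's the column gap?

Columns use 804 pt, leaving 154 pt across 11 column gaps = 14 pt each.

14 pt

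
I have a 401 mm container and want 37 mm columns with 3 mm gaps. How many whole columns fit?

Each extra column adds 37 + 3 = 40 mm.
(401 + 3) / 40 = 10.10, so 10 columns fit.

10 columns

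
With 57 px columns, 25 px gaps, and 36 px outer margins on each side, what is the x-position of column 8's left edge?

610 px

Column 8 starts at margin + 7·(column + gutter) = 36 + 7·82 = 610 px.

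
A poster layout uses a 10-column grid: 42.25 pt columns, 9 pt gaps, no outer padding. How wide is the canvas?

Summing: 422.5 + 81 = 503.5 pt.

503.5 pt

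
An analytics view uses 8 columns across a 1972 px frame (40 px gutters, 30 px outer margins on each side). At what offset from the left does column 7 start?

1494 px

Content = 1972 − 2·30 = 1912 px.
Subtracting 7 gutters of 40 leaves 1632 for 8 columns, so c = 204 px.
Before column 7: the margin + 6 columns + 6 gutters.
Offset = 30 + 6·(204 + 40) = 30 + 1464 = 1494 px.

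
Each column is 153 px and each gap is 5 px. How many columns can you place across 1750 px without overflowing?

11 columns: 11·153 + 10·5 = 1733 px ≤ 1750.
12 columns: 1891 px > 1750. So 11.

11 columns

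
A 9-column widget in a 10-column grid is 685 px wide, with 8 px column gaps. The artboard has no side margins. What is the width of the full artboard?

762 px

Subtracting 8 column gaps of 8 leaves 621 for 9 columns, so c = 69 px.
Total width: 10·69 + 9·8 = 762 px.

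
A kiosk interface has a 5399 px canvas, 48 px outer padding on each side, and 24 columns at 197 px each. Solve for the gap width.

25 px

Content width = 5399 − 2·48 = 5303 px.
24·197 + 23g = 5303 → 23g = 575 → g = 25 px.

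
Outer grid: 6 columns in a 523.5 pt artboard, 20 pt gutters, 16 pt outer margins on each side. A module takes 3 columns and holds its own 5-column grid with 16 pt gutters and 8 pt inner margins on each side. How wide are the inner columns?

31.15 pt

Take off 32 pt of margins, leaving 491.5 pt.
Subtracting 5 gutters of 20 leaves 391.5 for 6 columns, so c = 65.25 pt.
Span of 3: 3·65.25 + 2·20 = 195.75 + 40 = 235.75 pt.
Inner content = 235.75 − 2·8 = 219.75 pt.
5 columns + 4 gutters: 5d + 4·16 = 219.75.
5d = 219.75 − 64 = 155.75, so d = 31.15 pt.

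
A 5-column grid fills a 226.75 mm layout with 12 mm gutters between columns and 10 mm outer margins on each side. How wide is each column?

31.75 mm

Subtract both margins: 226.75 − 2·10 = 206.75 mm.
5 columns + 4 gutters: 5c + 4·12 = 206.75.
5c = 206.75 − 48 = 158.75, so c = 31.75 mm.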